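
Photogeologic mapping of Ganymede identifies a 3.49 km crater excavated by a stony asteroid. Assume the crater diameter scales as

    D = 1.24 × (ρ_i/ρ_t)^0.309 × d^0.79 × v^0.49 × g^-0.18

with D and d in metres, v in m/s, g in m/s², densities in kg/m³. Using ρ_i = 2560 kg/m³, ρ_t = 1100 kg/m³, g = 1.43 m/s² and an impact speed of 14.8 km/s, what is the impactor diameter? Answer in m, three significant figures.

Rearranging for d: d = [D / (1.24 · (2560/1100)^0.309 · 14800^0.49 · 1.43^-0.18)]^(1/0.79).
D = 3490 m.
(2560/1100)^0.309 = 1.298
14800^0.49 = 110.5
1.43^-0.18 = 0.9376
Denominator = 1.24 × 1.298 × 110.5 × 0.9376 = 166.8
D / 166.8 = 3490 / 166.8 = 20.92
d = 20.92^(1/0.79) = 20.92^1.2658 = 46.94 m

d ≈ 46.9 m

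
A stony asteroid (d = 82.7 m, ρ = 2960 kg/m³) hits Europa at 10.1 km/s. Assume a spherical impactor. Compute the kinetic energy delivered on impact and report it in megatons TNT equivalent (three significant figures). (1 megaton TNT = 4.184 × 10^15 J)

E ≈ 10.7 Mt TNT

v = 10100 m/s.
Mass m = (π/6) ρ d³ = (π/6) × 2960 × (82.7)³ = 8.766 × 10^8 kg
E = ½ m v² = 0.5 × 8.766 × 10^8 × (10100)² = 4.471 × 10^16 J
   = 4.471 × 10^16 / 4.184×10^15 = 10.69 Mt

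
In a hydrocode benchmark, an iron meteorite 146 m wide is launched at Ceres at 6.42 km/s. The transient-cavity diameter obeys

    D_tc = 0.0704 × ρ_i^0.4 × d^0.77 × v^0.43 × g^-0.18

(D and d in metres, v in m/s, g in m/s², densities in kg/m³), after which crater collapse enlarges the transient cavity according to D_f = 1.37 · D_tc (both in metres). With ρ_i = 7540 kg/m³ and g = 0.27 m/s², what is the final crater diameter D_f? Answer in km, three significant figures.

v = 6420 m/s.
ρ_i^0.4 = 7540^0.4 = 35.56
d^0.77 = 146^0.77 = 46.40
v^0.43 = 6420^0.43 = 43.38
g^-0.18 = 0.27^-0.18 = 1.266
D_tc = 0.0704 × 35.56 × 46.40 × 43.38 × 1.266 = 6379 m
D_f = 1.37 × 6379 = 8739 m
     = 8.739 km

D_f ≈ 8.74 km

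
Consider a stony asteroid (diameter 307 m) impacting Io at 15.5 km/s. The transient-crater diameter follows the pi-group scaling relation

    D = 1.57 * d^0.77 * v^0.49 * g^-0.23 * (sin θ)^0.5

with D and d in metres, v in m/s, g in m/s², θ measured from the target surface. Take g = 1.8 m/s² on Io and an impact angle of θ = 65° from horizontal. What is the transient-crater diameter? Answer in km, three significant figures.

In SI units: v = 15500 m/s.
d^0.77 = 307^0.77 = 82.24
v^0.49 = 15500^0.49 = 113.0
g^-0.23 = 1.8^-0.23 = 0.8735
(sin 65°)^0.5 = 0.9063^0.5 = 0.9520
D = 1.57 × 82.24 × 113.0 × 0.8735 × 0.9520 = 12133 m
   = 12.13 km

D ≈ 12.1 km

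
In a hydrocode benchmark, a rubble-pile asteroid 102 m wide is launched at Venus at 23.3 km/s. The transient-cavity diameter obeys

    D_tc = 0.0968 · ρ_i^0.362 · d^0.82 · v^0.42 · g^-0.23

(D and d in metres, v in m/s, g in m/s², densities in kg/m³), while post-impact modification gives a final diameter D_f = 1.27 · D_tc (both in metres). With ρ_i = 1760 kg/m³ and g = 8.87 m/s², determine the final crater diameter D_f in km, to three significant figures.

D_f ≈ 3.37 km

v = 23300 m/s.
ρ_i^0.362 = 1760^0.362 = 14.96
d^0.82 = 102^0.82 = 44.37
v^0.42 = 23300^0.42 = 68.28
g^-0.23 = 8.87^-0.23 = 0.6053
D_tc = 0.0968 × 14.96 × 44.37 × 68.28 × 0.6053 = 2656 m
D_f = 1.27 × 2656 = 3373 m
     = 3.373 km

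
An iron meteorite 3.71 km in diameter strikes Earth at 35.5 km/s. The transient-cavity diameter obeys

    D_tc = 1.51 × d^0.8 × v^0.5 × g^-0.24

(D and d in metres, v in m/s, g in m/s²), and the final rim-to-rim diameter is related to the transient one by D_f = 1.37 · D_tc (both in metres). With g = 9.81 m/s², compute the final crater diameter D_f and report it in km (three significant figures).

In SI: d = 3710 m, v = 35500 m/s.
d^0.8 = 3710^0.8 = 717.0
v^0.5 = 35500^0.5 = 188.4
g^-0.24 = 9.81^-0.24 = 0.5781
D_tc = 1.51 × 717.0 × 188.4 × 0.5781 = 1.179 × 10^5 m
D_f = 1.37 × 1.179 × 10^5 = 1.615 × 10^5 m
     = 161.5 km

D_f ≈ 162 km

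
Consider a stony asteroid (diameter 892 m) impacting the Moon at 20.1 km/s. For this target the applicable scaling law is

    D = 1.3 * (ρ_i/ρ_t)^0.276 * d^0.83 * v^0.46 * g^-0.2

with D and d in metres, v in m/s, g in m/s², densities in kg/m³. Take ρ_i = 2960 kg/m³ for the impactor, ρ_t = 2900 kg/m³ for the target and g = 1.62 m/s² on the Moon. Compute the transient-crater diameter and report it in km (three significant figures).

In SI units: v = 20100 m/s.
(ρ_i/ρ_t)^0.276 = (2960/2900)^0.276 = 1.006
d^0.83 = 892^0.83 = 281.1
v^0.46 = 20100^0.46 = 95.38
g^-0.2 = 1.62^-0.2 = 0.9080
D = 1.3 × 1.006 × 281.1 × 95.38 × 0.9080 = 31838 m
   = 31.84 km

D ≈ 31.8 km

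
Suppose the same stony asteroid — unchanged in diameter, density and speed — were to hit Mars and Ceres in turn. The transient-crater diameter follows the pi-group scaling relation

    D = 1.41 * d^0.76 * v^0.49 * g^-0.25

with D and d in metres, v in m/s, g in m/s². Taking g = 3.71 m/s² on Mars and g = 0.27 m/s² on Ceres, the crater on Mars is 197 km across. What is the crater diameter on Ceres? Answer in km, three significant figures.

All impactor-dependent factors cancel in the ratio, leaving D_Ceres/D_Mars = (g_Ceres/g_Mars)^-0.25.
(0.27/3.71)^-0.25 = 0.07278^-0.25 = 1.925
D_Ceres = 1.925 × 197 km = 379 km

D ≈ 379 km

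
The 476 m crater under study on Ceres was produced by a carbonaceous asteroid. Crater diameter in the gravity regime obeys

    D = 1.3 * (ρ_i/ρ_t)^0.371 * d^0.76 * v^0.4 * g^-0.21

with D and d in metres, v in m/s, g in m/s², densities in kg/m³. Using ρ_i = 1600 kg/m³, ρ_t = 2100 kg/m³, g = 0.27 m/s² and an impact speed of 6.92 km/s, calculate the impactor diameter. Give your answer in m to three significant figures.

d ≈ 17.9 m

Rearranging for d: d = [D / (1.3 · (1600/2100)^0.371 · 6920^0.4 · 0.27^-0.21)]^(1/0.76).
(1600/2100)^0.371 = 0.9040
6920^0.4 = 34.36
0.27^-0.21 = 1.316
Denominator = 1.3 × 0.9040 × 34.36 × 1.316 = 53.14
D / 53.14 = 476 / 53.14 = 8.957
d = 8.957^(1/0.76) = 8.957^1.3158 = 17.90 m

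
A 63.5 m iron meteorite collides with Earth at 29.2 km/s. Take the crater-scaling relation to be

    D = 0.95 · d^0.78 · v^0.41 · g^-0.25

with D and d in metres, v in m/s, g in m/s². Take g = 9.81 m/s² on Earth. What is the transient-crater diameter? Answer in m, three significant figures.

D ≈ 926 m

In SI units: v = 29200 m/s.
d^0.78 = 63.5^0.78 = 25.48
v^0.41 = 29200^0.41 = 67.73
g^-0.25 = 9.81^-0.25 = 0.5650
D = 0.95 × 25.48 × 67.73 × 0.5650 = 926.3 m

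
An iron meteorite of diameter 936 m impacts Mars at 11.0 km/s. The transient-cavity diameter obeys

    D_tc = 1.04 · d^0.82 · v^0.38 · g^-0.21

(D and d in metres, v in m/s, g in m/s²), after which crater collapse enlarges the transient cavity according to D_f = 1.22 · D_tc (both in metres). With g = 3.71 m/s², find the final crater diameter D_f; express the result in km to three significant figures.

v = 11000 m/s.
d^0.82 = 936^0.82 = 273.2
v^0.38 = 11000^0.38 = 34.33
g^-0.21 = 3.71^-0.21 = 0.7593
D_tc = 1.04 × 273.2 × 34.33 × 0.7593 = 7406 m
D_f = 1.22 × 7406 = 9035 m
     = 9.035 km

D_f ≈ 9.04 km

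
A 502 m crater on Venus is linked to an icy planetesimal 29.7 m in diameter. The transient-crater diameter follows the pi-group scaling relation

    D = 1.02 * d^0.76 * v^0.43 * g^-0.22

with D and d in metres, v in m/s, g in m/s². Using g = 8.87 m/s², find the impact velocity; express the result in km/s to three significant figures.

Rearranging for v: v = [D / (1.02 · 29.7^0.76 · 8.87^-0.22)]^(1/0.43).
29.7^0.76 = 13.16
8.87^-0.22 = 0.6187
Denominator = 1.02 × 13.16 × 0.6187 = 8.305
D / 8.305 = 502 / 8.305 = 60.45
v = 60.45^(1/0.43) = 60.45^2.3256 = 13894 m/s

v ≈ 13.9 km/s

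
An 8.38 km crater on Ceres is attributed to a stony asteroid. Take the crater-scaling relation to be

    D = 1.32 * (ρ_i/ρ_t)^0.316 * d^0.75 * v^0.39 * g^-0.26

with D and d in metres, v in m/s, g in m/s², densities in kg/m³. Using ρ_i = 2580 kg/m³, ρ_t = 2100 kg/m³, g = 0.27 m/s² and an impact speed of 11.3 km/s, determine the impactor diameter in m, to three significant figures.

Rearranging for d: d = [D / (1.32 · (2580/2100)^0.316 · 11300^0.39 · 0.27^-0.26)]^(1/0.75).
D = 8380 m.
(2580/2100)^0.316 = 1.067
11300^0.39 = 38.08
0.27^-0.26 = 1.406
Denominator = 1.32 × 1.067 × 38.08 × 1.406 = 75.41
D / 75.41 = 8380 / 75.41 = 111.1
d = 111.1^(1/0.75) = 111.1^1.3333 = 534.0 m

d ≈ 534 m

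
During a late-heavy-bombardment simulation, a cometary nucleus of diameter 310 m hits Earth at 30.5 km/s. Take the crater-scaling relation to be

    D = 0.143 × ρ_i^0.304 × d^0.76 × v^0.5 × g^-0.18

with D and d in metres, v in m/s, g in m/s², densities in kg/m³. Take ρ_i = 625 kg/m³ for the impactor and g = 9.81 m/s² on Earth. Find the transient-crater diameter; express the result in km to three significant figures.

In SI units: v = 30500 m/s.
ρ_i^0.304 = 625^0.304 = 7.079
d^0.76 = 310^0.76 = 78.24
v^0.5 = 30500^0.5 = 174.6
g^-0.18 = 9.81^-0.18 = 0.6630
D = 0.143 × 7.079 × 78.24 × 174.6 × 0.6630 = 9168 m
   = 9.168 km

D ≈ 9.17 km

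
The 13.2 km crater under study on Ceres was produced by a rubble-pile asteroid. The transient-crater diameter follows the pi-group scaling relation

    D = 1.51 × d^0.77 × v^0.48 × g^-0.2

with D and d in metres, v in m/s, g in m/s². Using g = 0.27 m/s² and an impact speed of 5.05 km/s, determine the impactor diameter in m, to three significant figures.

d ≈ 460 m

Rearranging for d: d = [D / (1.51 · 5050^0.48 · 0.27^-0.2)]^(1/0.77).
D = 13200 m.
5050^0.48 = 59.92
0.27^-0.2 = 1.299
Denominator = 1.51 × 59.92 × 1.299 = 117.5
D / 117.5 = 13200 / 117.5 = 112.3
d = 112.3^(1/0.77) = 112.3^1.2987 = 460.1 m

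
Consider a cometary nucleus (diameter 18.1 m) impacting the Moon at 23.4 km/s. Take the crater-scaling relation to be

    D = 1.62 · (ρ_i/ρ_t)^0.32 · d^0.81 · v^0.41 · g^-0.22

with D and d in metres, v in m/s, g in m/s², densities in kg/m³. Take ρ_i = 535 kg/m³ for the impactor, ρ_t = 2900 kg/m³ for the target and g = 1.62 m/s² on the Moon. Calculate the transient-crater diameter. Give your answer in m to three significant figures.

D ≈ 548 m

In SI units: v = 23400 m/s.
(ρ_i/ρ_t)^0.32 = (535/2900)^0.32 = 0.5822
d^0.81 = 18.1^0.81 = 10.44
v^0.41 = 23400^0.41 = 61.86
g^-0.22 = 1.62^-0.22 = 0.8993
D = 1.62 × 0.5822 × 10.44 × 61.86 × 0.8993 = 547.8 m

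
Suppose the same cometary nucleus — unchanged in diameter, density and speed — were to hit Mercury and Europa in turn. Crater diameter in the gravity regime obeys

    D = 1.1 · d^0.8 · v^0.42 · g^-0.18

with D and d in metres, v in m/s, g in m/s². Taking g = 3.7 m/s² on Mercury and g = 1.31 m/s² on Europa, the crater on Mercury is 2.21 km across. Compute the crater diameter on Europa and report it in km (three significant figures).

All impactor-dependent factors cancel in the ratio, leaving D_Europa/D_Mercury = (g_Europa/g_Mercury)^-0.18.
(1.31/3.7)^-0.18 = 0.3541^-0.18 = 1.205
D_Europa = 1.205 × 2.21 km = 2.66 km

D ≈ 2.66 km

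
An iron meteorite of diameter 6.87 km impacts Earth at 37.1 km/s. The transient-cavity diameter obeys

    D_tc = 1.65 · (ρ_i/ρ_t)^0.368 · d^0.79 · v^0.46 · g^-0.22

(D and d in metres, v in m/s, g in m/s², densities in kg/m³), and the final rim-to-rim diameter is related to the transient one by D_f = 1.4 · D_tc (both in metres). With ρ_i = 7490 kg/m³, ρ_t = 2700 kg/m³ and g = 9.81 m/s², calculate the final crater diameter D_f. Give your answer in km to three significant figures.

D_f ≈ 276 km

In SI: d = 6870 m, v = 37100 m/s.
(ρ_i/ρ_t)^0.368 = (7490/2700)^0.368 = 1.456
d^0.79 = 6870^0.79 = 1074
v^0.46 = 37100^0.46 = 126.4
g^-0.22 = 9.81^-0.22 = 0.6051
D_tc = 1.65 × 1.456 × 1074 × 126.4 × 0.6051 = 1.973 × 10^5 m
D_f = 1.4 × 1.973 × 10^5 = 2.762 × 10^5 m
     = 276.2 km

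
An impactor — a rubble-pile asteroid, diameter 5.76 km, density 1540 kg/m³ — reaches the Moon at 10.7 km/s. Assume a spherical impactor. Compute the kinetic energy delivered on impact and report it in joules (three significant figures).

E ≈ 8.82 × 10^21 J

d = 5760 m; v = 10700 m/s.
Mass m = (π/6) ρ d³ = (π/6) × 1540 × (5760)³ = 1.541 × 10^14 kg
E = ½ m v² = 0.5 × 1.541 × 10^14 × (10700)² = 8.821 × 10^21 J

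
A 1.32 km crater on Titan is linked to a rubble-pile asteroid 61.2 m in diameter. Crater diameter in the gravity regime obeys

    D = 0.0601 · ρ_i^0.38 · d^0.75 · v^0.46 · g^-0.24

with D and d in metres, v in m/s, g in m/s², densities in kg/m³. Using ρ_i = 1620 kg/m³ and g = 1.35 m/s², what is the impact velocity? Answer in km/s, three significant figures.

Rearranging for v: v = [D / (0.0601 · 1620^0.38 · 61.2^0.75 · 1.35^-0.24)]^(1/0.46).
D = 1320 m.
1620^0.38 = 16.58
61.2^0.75 = 21.88
1.35^-0.24 = 0.9305
Denominator = 0.0601 × 16.58 × 21.88 × 0.9305 = 20.29
D / 20.29 = 1320 / 20.29 = 65.06
v = 65.06^(1/0.46) = 65.06^2.1739 = 8749 m/s

v ≈ 8.75 km/s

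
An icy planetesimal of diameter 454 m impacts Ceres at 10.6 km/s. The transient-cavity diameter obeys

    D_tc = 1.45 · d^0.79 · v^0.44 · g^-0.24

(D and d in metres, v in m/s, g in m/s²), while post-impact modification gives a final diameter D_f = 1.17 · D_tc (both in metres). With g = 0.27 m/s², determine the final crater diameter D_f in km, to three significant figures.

D_f ≈ 17.2 km

v = 10600 m/s.
d^0.79 = 454^0.79 = 125.6
v^0.44 = 10600^0.44 = 59.04
g^-0.24 = 0.27^-0.24 = 1.369
D_tc = 1.45 × 125.6 × 59.04 × 1.369 = 14720 m
D_f = 1.17 × 14720 = 17222 m
     = 17.22 km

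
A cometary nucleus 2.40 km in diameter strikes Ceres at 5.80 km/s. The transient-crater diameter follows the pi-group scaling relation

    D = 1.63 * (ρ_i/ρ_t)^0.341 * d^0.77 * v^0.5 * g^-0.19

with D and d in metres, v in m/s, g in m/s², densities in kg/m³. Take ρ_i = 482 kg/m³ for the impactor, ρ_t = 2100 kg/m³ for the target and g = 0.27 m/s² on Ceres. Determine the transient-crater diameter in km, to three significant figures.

In SI units: d = 2400 m, v = 5800 m/s.
(ρ_i/ρ_t)^0.341 = (482/2100)^0.341 = 0.6054
d^0.77 = 2400^0.77 = 400.6
v^0.5 = 5800^0.5 = 76.16
g^-0.19 = 0.27^-0.19 = 1.282
D = 1.63 × 0.6054 × 400.6 × 76.16 × 1.282 = 38597 m
   = 38.60 km

D ≈ 38.6 km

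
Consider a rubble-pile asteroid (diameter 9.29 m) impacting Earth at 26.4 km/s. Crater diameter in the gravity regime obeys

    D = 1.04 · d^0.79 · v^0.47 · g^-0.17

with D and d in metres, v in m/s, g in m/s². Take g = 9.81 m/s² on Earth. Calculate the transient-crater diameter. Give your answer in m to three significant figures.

D ≈ 491 m

In SI units: v = 26400 m/s.
d^0.79 = 9.29^0.79 = 5.817
v^0.47 = 26400^0.47 = 119.7
g^-0.17 = 9.81^-0.17 = 0.6783
D = 1.04 × 5.817 × 119.7 × 0.6783 = 491.2 m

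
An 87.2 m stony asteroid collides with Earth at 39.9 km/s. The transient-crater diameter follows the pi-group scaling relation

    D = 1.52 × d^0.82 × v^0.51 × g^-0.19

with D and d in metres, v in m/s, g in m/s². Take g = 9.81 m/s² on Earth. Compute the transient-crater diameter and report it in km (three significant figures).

D ≈ 8.53 km

In SI units: v = 39900 m/s.
d^0.82 = 87.2^0.82 = 39.01
v^0.51 = 39900^0.51 = 222.1
g^-0.19 = 9.81^-0.19 = 0.6480
D = 1.52 × 39.01 × 222.1 × 0.6480 = 8534 m
   = 8.534 km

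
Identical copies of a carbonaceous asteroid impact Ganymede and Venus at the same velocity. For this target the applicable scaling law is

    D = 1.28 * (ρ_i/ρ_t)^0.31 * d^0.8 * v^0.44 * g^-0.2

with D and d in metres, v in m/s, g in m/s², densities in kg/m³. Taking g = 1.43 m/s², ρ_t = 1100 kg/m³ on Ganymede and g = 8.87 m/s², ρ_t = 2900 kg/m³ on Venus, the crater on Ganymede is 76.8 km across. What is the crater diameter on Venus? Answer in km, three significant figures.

D ≈ 39.5 km

The impactor-only factors (d, v, ρ_i) cancel in the ratio, leaving D_Venus/D_Ganymede = (g_Venus/g_Ganymede)^-0.2 · (ρ_t,Ganymede/ρ_t,Venus)^0.31.
(8.87/1.43)^-0.2 = 6.203^-0.2 = 0.6942
(1100/2900)^0.31 = 0.3793^0.31 = 0.7404
Ratio = 0.6942 × 0.7404 = 0.5140
D_Venus = 0.5140 × 76.8 km = 39.5 km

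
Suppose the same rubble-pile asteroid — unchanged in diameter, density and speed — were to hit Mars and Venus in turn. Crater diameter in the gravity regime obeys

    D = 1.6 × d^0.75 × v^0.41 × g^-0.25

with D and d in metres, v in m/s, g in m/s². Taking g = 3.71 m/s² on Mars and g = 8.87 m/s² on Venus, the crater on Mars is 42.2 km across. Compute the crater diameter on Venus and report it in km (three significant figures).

All impactor-dependent factors cancel in the ratio, leaving D_Venus/D_Mars = (g_Venus/g_Mars)^-0.25.
(8.87/3.71)^-0.25 = 2.391^-0.25 = 0.8042
D_Venus = 0.8042 × 42.2 km = 33.9 km

D ≈ 33.9 km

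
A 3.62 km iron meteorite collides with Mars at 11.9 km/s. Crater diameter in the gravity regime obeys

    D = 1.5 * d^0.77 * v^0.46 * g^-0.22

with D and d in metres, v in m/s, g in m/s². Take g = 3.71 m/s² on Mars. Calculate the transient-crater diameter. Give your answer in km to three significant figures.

In SI units: d = 3620 m, v = 11900 m/s.
d^0.77 = 3620^0.77 = 549.8
v^0.46 = 11900^0.46 = 74.95
g^-0.22 = 3.71^-0.22 = 0.7494
D = 1.5 × 549.8 × 74.95 × 0.7494 = 46321 m
   = 46.32 km

D ≈ 46.3 km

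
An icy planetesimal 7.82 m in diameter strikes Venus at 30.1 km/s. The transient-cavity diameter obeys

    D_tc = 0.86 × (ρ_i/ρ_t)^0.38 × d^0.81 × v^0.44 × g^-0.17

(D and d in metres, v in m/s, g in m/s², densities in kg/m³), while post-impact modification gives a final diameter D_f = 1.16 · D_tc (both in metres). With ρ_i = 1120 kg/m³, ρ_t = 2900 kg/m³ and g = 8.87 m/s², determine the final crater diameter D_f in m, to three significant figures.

v = 30100 m/s.
(ρ_i/ρ_t)^0.38 = (1120/2900)^0.38 = 0.6966
d^0.81 = 7.82^0.81 = 5.291
v^0.44 = 30100^0.44 = 93.45
g^-0.17 = 8.87^-0.17 = 0.6900
D_tc = 0.86 × 0.6966 × 5.291 × 93.45 × 0.6900 = 204.4 m
D_f = 1.16 × 204.4 = 237.1 m

D_f ≈ 237 m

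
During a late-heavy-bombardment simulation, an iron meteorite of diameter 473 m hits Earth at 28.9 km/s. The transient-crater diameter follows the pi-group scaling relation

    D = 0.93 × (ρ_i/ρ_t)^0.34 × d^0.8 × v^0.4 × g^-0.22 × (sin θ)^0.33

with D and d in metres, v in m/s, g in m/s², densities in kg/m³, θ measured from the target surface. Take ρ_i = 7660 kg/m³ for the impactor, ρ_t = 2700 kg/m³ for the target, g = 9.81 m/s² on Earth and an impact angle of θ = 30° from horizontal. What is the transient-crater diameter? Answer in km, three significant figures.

In SI units: v = 28900 m/s.
(ρ_i/ρ_t)^0.34 = (7660/2700)^0.34 = 1.426
d^0.8 = 473^0.8 = 138.0
v^0.4 = 28900^0.4 = 60.86
g^-0.22 = 9.81^-0.22 = 0.6051
(sin 30°)^0.33 = 0.5000^0.33 = 0.7955
D = 0.93 × 1.426 × 138.0 × 60.86 × 0.6051 × 0.7955 = 5361 m
   = 5.361 km

D ≈ 5.36 km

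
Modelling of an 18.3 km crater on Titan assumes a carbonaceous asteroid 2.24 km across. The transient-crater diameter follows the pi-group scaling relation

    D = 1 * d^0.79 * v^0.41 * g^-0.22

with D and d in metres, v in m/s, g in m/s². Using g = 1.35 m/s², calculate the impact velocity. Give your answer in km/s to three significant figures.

v ≈ 10.3 km/s

Rearranging for v: v = [D / (1 · 2240^0.79 · 1.35^-0.22)]^(1/0.41).
D = 18300 m.
2240^0.79 = 443.3
1.35^-0.22 = 0.9361
Denominator = 1 × 443.3 × 0.9361 = 415.0
D / 415.0 = 18300 / 415.0 = 44.10
v = 44.10^(1/0.41) = 44.10^2.439 = 10251 m/s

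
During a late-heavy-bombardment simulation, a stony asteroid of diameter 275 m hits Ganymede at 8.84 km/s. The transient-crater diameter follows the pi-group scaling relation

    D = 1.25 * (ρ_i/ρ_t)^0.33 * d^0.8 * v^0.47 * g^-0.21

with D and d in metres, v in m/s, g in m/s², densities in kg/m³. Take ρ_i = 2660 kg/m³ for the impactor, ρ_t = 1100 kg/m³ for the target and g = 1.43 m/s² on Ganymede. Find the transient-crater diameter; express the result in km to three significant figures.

In SI units: v = 8840 m/s.
(ρ_i/ρ_t)^0.33 = (2660/1100)^0.33 = 1.338
d^0.8 = 275^0.8 = 89.43
v^0.47 = 8840^0.47 = 71.59
g^-0.21 = 1.43^-0.21 = 0.9276
D = 1.25 × 1.338 × 89.43 × 71.59 × 0.9276 = 9933 m
   = 9.933 km

D ≈ 9.93 km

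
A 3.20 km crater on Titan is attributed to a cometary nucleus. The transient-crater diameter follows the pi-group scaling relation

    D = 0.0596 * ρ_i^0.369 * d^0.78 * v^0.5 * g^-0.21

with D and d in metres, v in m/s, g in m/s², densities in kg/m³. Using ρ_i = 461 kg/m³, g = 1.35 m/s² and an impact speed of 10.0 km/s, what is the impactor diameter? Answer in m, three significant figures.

d ≈ 188 m

Rearranging for d: d = [D / (0.0596 · 461^0.369 · 10000^0.5 · 1.35^-0.21)]^(1/0.78).
D = 3200 m.
461^0.369 = 9.614
10000^0.5 = 100.0
1.35^-0.21 = 0.9389
Denominator = 0.0596 × 9.614 × 100.0 × 0.9389 = 53.80
D / 53.80 = 3200 / 53.80 = 59.48
d = 59.48^(1/0.78) = 59.48^1.2821 = 188.3 m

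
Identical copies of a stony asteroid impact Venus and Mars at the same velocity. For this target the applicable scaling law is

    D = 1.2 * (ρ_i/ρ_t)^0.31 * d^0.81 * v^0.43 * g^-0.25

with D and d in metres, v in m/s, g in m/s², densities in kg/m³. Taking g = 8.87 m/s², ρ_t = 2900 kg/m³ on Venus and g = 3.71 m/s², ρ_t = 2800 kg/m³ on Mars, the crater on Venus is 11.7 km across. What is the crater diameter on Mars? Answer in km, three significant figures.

The impactor-only factors (d, v, ρ_i) cancel in the ratio, leaving D_Mars/D_Venus = (g_Mars/g_Venus)^-0.25 · (ρ_t,Venus/ρ_t,Mars)^0.31.
(3.71/8.87)^-0.25 = 0.4183^-0.25 = 1.243
(2900/2800)^0.31 = 1.036^0.31 = 1.011
Ratio = 1.243 × 1.011 = 1.257
D_Mars = 1.257 × 11.7 km = 14.7 km

D ≈ 14.7 km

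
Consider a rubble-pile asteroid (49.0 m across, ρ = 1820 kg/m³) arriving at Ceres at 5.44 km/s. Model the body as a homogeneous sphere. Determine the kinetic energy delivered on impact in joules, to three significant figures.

E ≈ 1.66 × 10^15 J

v = 5440 m/s.
Mass m = (π/6) ρ d³ = (π/6) × 1820 × (49)³ = 1.121 × 10^8 kg
E = ½ m v² = 0.5 × 1.121 × 10^8 × (5440)² = 1.659 × 10^15 J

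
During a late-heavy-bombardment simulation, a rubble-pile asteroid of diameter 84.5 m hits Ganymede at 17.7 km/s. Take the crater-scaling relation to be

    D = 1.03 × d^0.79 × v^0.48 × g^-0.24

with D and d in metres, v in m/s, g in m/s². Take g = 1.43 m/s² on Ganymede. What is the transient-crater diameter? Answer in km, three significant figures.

D ≈ 3.44 km

In SI units: v = 17700 m/s.
d^0.79 = 84.5^0.79 = 33.28
v^0.48 = 17700^0.48 = 109.4
g^-0.24 = 1.43^-0.24 = 0.9177
D = 1.03 × 33.28 × 109.4 × 0.9177 = 3441 m
   = 3.441 km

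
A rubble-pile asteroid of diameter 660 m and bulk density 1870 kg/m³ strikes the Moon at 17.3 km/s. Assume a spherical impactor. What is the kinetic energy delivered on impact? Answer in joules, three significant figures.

v = 17300 m/s.
Mass m = (π/6) ρ d³ = (π/6) × 1870 × (660)³ = 2.815 × 10^11 kg
E = ½ m v² = 0.5 × 2.815 × 10^11 × (17300)² = 4.213 × 10^19 J

E ≈ 4.21 × 10^19 J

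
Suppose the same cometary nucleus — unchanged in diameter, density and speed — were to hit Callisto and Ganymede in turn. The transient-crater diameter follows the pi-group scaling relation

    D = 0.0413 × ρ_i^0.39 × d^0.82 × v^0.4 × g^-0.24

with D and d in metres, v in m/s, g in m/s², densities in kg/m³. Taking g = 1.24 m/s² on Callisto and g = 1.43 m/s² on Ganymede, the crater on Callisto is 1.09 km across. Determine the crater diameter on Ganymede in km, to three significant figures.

All impactor-dependent factors cancel in the ratio, leaving D_Ganymede/D_Callisto = (g_Ganymede/g_Callisto)^-0.24.
(1.43/1.24)^-0.24 = 1.153^-0.24 = 0.9664
D_Ganymede = 0.9664 × 1.09 km = 1.05 km

D ≈ 1.05 km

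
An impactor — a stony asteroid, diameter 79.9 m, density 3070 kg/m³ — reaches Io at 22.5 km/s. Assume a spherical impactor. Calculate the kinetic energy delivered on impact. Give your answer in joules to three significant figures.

v = 22500 m/s.
Mass m = (π/6) ρ d³ = (π/6) × 3070 × (79.9)³ = 8.199 × 10^8 kg
E = ½ m v² = 0.5 × 8.199 × 10^8 × (22500)² = 2.075 × 10^17 J

E ≈ 2.08 × 10^17 J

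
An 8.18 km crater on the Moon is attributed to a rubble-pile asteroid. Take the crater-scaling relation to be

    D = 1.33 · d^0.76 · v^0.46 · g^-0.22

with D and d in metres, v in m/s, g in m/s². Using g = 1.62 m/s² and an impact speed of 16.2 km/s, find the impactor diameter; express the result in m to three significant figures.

Rearranging for d: d = [D / (1.33 · 16200^0.46 · 1.62^-0.22)]^(1/0.76).
D = 8180 m.
16200^0.46 = 86.37
1.62^-0.22 = 0.8993
Denominator = 1.33 × 86.37 × 0.8993 = 103.3
D / 103.3 = 8180 / 103.3 = 79.19
d = 79.19^(1/0.76) = 79.19^1.3158 = 315.0 m

d ≈ 315 m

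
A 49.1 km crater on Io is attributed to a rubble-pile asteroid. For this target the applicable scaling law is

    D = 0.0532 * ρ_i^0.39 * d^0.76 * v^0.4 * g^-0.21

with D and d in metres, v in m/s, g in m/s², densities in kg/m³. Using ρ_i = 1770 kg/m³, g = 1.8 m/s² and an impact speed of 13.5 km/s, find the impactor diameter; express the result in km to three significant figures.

Rearranging for d: d = [D / (0.0532 · 1770^0.39 · 13500^0.4 · 1.8^-0.21)]^(1/0.76).
D = 49100 m.
1770^0.39 = 18.48
13500^0.4 = 44.89
1.8^-0.21 = 0.8839
Denominator = 0.0532 × 18.48 × 44.89 × 0.8839 = 39.01
D / 39.01 = 49100 / 39.01 = 1259
d = 1259^(1/0.76) = 1259^1.3158 = 11995 m

d ≈ 12.0 km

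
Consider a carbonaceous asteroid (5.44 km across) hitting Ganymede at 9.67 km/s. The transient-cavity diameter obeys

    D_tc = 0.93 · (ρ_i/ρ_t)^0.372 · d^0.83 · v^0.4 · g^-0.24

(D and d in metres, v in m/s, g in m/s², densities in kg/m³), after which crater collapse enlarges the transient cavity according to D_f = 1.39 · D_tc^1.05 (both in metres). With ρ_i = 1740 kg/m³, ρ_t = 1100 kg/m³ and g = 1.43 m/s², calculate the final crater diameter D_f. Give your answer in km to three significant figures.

D_f ≈ 120 km

In SI: d = 5440 m, v = 9670 m/s.
(ρ_i/ρ_t)^0.372 = (1740/1100)^0.372 = 1.186
d^0.83 = 5440^0.83 = 1261
v^0.4 = 9670^0.4 = 39.28
g^-0.24 = 1.43^-0.24 = 0.9177
D_tc = 0.93 × 1.186 × 1261 × 39.28 × 0.9177 = 50140 m
D_f = 1.39 × (50140)^1.05 = 1.197 × 10^5 m
     = 119.7 km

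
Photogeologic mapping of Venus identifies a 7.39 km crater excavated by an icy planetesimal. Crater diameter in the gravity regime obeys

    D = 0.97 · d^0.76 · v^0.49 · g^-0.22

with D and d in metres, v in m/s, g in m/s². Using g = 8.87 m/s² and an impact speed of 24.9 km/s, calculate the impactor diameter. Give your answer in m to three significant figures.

Rearranging for d: d = [D / (0.97 · 24900^0.49 · 8.87^-0.22)]^(1/0.76).
D = 7390 m.
24900^0.49 = 142.6
8.87^-0.22 = 0.6187
Denominator = 0.97 × 142.6 × 0.6187 = 85.58
D / 85.58 = 7390 / 85.58 = 86.35
d = 86.35^(1/0.76) = 86.35^1.3158 = 353.0 m

d ≈ 353 m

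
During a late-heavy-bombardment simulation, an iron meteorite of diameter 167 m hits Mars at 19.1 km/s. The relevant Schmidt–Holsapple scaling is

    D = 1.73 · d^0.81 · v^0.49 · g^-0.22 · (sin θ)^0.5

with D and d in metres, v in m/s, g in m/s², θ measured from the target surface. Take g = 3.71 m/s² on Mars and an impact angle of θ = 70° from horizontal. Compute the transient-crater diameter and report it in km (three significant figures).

D ≈ 9.94 km

In SI units: v = 19100 m/s.
d^0.81 = 167^0.81 = 63.15
v^0.49 = 19100^0.49 = 125.2
g^-0.22 = 3.71^-0.22 = 0.7494
(sin 70°)^0.5 = 0.9397^0.5 = 0.9694
D = 1.73 × 63.15 × 125.2 × 0.7494 × 0.9694 = 9937 m
   = 9.937 km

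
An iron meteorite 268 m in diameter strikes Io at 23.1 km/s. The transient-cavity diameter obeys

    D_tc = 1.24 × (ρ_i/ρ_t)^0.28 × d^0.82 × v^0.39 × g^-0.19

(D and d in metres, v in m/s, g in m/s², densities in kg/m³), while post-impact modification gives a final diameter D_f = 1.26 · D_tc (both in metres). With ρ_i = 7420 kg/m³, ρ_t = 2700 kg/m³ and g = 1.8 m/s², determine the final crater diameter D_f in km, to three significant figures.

v = 23100 m/s.
(ρ_i/ρ_t)^0.28 = (7420/2700)^0.28 = 1.327
d^0.82 = 268^0.82 = 97.96
v^0.39 = 23100^0.39 = 50.33
g^-0.19 = 1.8^-0.19 = 0.8943
D_tc = 1.24 × 1.327 × 97.96 × 50.33 × 0.8943 = 7255 m
D_f = 1.26 × 7255 = 9141 m
     = 9.141 km

D_f ≈ 9.14 km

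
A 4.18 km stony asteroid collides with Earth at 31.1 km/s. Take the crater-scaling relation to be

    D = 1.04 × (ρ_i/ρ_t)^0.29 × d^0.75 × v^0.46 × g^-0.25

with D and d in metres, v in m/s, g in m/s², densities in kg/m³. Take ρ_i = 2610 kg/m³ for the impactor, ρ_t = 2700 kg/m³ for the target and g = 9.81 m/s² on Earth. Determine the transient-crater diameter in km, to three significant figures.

In SI units: d = 4180 m, v = 31100 m/s.
(ρ_i/ρ_t)^0.29 = (2610/2700)^0.29 = 0.9902
d^0.75 = 4180^0.75 = 519.9
v^0.46 = 31100^0.46 = 116.6
g^-0.25 = 9.81^-0.25 = 0.5650
D = 1.04 × 0.9902 × 519.9 × 116.6 × 0.5650 = 35271 m
   = 35.27 km

D ≈ 35.3 km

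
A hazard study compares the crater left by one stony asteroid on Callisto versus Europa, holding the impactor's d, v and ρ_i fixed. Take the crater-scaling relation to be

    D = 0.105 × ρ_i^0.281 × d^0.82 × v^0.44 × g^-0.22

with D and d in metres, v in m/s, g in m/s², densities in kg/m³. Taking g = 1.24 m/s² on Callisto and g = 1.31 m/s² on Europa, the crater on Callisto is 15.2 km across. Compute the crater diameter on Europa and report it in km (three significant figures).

D ≈ 15.0 km

All impactor-dependent factors cancel in the ratio, leaving D_Europa/D_Callisto = (g_Europa/g_Callisto)^-0.22.
(1.31/1.24)^-0.22 = 1.056^-0.22 = 0.9881
D_Europa = 0.9881 × 15.2 km = 15.0 km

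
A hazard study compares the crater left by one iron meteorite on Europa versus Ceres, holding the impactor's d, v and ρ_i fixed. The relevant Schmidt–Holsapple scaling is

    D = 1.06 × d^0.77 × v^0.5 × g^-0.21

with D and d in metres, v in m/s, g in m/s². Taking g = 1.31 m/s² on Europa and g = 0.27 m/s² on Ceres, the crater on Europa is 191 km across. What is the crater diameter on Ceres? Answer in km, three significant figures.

All impactor-dependent factors cancel in the ratio, leaving D_Ceres/D_Europa = (g_Ceres/g_Europa)^-0.21.
(0.27/1.31)^-0.21 = 0.2061^-0.21 = 1.393
D_Ceres = 1.393 × 191 km = 266 km

D ≈ 266 km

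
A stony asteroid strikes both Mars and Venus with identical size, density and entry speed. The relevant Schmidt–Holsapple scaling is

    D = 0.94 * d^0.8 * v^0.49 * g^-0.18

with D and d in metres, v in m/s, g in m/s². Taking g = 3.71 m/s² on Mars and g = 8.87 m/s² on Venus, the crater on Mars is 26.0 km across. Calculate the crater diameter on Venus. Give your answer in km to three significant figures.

D ≈ 22.2 km

All impactor-dependent factors cancel in the ratio, leaving D_Venus/D_Mars = (g_Venus/g_Mars)^-0.18.
(8.87/3.71)^-0.18 = 2.391^-0.18 = 0.8548
D_Venus = 0.8548 × 26.0 km = 22.2 km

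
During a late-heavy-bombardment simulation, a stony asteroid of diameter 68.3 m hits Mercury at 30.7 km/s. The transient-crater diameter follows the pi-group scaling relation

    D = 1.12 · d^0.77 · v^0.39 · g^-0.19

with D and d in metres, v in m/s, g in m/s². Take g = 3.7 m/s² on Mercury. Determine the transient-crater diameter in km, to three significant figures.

In SI units: v = 30700 m/s.
d^0.77 = 68.3^0.77 = 25.85
v^0.39 = 30700^0.39 = 56.23
g^-0.19 = 3.7^-0.19 = 0.7799
D = 1.12 × 25.85 × 56.23 × 0.7799 = 1270 m
   = 1.270 km

D ≈ 1.27 km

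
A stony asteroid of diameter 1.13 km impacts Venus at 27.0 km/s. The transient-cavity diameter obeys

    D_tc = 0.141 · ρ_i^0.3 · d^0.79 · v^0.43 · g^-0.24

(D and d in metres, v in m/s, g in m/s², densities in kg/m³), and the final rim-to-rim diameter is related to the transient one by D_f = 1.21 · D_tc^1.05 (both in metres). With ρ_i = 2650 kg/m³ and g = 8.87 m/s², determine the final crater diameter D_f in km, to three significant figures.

D_f ≈ 36.5 km

In SI: d = 1130 m, v = 27000 m/s.
ρ_i^0.3 = 2650^0.3 = 10.64
d^0.79 = 1130^0.79 = 258.2
v^0.43 = 27000^0.43 = 80.44
g^-0.24 = 8.87^-0.24 = 0.5922
D_tc = 0.141 × 10.64 × 258.2 × 80.44 × 0.5922 = 18450 m
D_f = 1.21 × (18450)^1.05 = 36482 m
     = 36.48 km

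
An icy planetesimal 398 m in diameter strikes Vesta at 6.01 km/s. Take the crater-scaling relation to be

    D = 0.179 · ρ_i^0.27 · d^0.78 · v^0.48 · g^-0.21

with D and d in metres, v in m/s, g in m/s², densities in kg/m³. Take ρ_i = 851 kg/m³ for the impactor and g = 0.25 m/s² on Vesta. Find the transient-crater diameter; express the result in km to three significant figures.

D ≈ 10.3 km

In SI units: v = 6010 m/s.
ρ_i^0.27 = 851^0.27 = 6.181
d^0.78 = 398^0.78 = 106.6
v^0.48 = 6010^0.48 = 65.14
g^-0.21 = 0.25^-0.21 = 1.338
D = 0.179 × 6.181 × 106.6 × 65.14 × 1.338 = 10280 m
   = 10.28 km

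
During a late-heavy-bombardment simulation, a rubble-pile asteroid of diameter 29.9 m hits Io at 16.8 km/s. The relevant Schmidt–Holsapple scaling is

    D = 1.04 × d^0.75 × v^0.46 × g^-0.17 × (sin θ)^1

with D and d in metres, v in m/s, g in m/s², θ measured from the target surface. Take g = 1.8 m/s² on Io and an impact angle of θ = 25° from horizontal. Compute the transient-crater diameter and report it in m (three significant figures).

In SI units: v = 16800 m/s.
d^0.75 = 29.9^0.75 = 12.79
v^0.46 = 16800^0.46 = 87.83
g^-0.17 = 1.8^-0.17 = 0.9049
(sin 25°)^1 = 0.4226^1 = 0.4226
D = 1.04 × 12.79 × 87.83 × 0.9049 × 0.4226 = 446.8 m

D ≈ 447 m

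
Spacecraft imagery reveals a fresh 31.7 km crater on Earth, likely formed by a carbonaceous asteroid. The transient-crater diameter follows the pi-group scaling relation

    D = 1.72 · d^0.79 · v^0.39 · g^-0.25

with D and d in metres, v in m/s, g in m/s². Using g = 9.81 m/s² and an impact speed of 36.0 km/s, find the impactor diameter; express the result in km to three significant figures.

d ≈ 2.91 km

Rearranging for d: d = [D / (1.72 · 36000^0.39 · 9.81^-0.25)]^(1/0.79).
D = 31700 m.
36000^0.39 = 59.84
9.81^-0.25 = 0.5650
Denominator = 1.72 × 59.84 × 0.5650 = 58.15
D / 58.15 = 31700 / 58.15 = 545.1
d = 545.1^(1/0.79) = 545.1^1.2658 = 2910 m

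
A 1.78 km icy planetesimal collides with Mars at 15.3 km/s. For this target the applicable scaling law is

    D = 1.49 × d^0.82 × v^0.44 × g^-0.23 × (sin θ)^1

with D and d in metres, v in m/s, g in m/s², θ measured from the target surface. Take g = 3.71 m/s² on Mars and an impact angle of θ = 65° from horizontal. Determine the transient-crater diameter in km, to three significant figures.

In SI units: d = 1780 m, v = 15300 m/s.
d^0.82 = 1780^0.82 = 462.7
v^0.44 = 15300^0.44 = 69.38
g^-0.23 = 3.71^-0.23 = 0.7397
(sin 65°)^1 = 0.9063^1 = 0.9063
D = 1.49 × 462.7 × 69.38 × 0.7397 × 0.9063 = 32066 m
   = 32.07 km

D ≈ 32.1 km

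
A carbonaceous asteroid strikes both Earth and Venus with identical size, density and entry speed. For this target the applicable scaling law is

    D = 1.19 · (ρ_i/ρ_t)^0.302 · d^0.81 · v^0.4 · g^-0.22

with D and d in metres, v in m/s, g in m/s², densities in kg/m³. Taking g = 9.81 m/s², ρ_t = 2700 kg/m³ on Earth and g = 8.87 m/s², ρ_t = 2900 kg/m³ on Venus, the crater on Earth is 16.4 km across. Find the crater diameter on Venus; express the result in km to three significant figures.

D ≈ 16.4 km

The impactor-only factors (d, v, ρ_i) cancel in the ratio, leaving D_Venus/D_Earth = (g_Venus/g_Earth)^-0.22 · (ρ_t,Earth/ρ_t,Venus)^0.302.
(8.87/9.81)^-0.22 = 0.9042^-0.22 = 1.022
(2700/2900)^0.302 = 0.9310^0.302 = 0.9786
Ratio = 1.022 × 0.9786 = 1.000
D_Venus = 1.000 × 16.4 km = 16.4 km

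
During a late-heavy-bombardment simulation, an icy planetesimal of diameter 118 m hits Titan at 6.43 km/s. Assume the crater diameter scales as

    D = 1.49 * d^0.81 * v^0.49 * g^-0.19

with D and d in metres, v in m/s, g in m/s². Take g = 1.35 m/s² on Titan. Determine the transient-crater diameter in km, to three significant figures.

In SI units: v = 6430 m/s.
d^0.81 = 118^0.81 = 47.67
v^0.49 = 6430^0.49 = 73.46
g^-0.19 = 1.35^-0.19 = 0.9446
D = 1.49 × 47.67 × 73.46 × 0.9446 = 4929 m
   = 4.929 km

D ≈ 4.93 km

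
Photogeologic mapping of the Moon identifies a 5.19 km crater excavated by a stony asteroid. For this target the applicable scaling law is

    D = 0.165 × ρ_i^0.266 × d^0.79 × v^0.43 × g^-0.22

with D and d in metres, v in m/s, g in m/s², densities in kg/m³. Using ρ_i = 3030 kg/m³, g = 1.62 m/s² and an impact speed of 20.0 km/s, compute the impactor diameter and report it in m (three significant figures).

d ≈ 173 m

Rearranging for d: d = [D / (0.165 · 3030^0.266 · 20000^0.43 · 1.62^-0.22)]^(1/0.79).
D = 5190 m.
3030^0.266 = 8.435
20000^0.43 = 70.70
1.62^-0.22 = 0.8993
Denominator = 0.165 × 8.435 × 70.70 × 0.8993 = 88.49
D / 88.49 = 5190 / 88.49 = 58.65
d = 58.65^(1/0.79) = 58.65^1.2658 = 173.1 m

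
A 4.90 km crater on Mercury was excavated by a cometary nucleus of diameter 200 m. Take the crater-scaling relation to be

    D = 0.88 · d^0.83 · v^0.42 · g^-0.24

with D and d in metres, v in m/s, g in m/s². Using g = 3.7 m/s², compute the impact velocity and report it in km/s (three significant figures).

v ≈ 49.6 km/s

Rearranging for v: v = [D / (0.88 · 200^0.83 · 3.7^-0.24)]^(1/0.42).
D = 4900 m.
200^0.83 = 81.26
3.7^-0.24 = 0.7305
Denominator = 0.88 × 81.26 × 0.7305 = 52.24
D / 52.24 = 4900 / 52.24 = 93.80
v = 93.80^(1/0.42) = 93.80^2.381 = 49638 m/s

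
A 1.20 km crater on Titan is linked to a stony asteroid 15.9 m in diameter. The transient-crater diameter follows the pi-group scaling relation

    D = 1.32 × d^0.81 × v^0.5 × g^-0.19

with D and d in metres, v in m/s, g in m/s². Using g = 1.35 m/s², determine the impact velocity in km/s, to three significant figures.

Rearranging for v: v = [D / (1.32 · 15.9^0.81 · 1.35^-0.19)]^(1/0.5).
D = 1200 m.
15.9^0.81 = 9.400
1.35^-0.19 = 0.9446
Denominator = 1.32 × 9.400 × 0.9446 = 11.72
D / 11.72 = 1200 / 11.72 = 102.4
v = 102.4^(1/0.5) = 102.4^2 = 10486 m/s

v ≈ 10.5 km/s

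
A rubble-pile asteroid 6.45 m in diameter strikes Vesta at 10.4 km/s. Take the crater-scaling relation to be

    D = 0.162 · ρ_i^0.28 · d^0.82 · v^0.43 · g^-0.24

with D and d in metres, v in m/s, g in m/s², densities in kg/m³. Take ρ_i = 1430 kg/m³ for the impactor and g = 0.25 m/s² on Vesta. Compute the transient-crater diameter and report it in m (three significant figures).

D ≈ 425 m

In SI units: v = 10400 m/s.
ρ_i^0.28 = 1430^0.28 = 7.647
d^0.82 = 6.45^0.82 = 4.611
v^0.43 = 10400^0.43 = 53.37
g^-0.24 = 0.25^-0.24 = 1.395
D = 0.162 × 7.647 × 4.611 × 53.37 × 1.395 = 425.3 m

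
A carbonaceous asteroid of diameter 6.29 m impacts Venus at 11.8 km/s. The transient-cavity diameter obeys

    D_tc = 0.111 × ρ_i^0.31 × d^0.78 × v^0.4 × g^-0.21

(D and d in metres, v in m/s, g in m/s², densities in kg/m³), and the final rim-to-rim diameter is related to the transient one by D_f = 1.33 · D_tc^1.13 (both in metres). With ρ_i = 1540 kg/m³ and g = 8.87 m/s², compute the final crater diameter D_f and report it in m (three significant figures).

v = 11800 m/s.
ρ_i^0.31 = 1540^0.31 = 9.730
d^0.78 = 6.29^0.78 = 4.197
v^0.4 = 11800^0.4 = 42.54
g^-0.21 = 8.87^-0.21 = 0.6323
D_tc = 0.111 × 9.730 × 4.197 × 42.54 × 0.6323 = 121.9 m
D_f = 1.33 × (121.9)^1.13 = 302.7 m

D_f ≈ 303 m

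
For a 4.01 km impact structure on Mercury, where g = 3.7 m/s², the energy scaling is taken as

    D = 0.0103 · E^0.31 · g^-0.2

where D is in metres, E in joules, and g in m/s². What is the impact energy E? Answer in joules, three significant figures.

E ≈ 2.51 × 10^18 J

Rearranging: E = [D / (0.0103 · g^-0.2)]^(1/0.31).
D = 4010 m.
g^-0.2 = 3.7^-0.2 = 0.7698
D / (0.0103 × 0.7698) = 4010 / (7.929 × 10^-3) = 5.057 × 10^5
E = (5.057 × 10^5)^3.2258 = 2.510 × 10^18 J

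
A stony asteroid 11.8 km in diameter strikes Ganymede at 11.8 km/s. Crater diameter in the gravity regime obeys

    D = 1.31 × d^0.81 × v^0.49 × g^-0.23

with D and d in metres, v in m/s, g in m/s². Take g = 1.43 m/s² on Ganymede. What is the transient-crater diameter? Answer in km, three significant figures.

D ≈ 237 km

In SI units: d = 11800 m, v = 11800 m/s.
d^0.81 = 11800^0.81 = 1987
v^0.49 = 11800^0.49 = 98.91
g^-0.23 = 1.43^-0.23 = 0.9210
D = 1.31 × 1987 × 98.91 × 0.9210 = 2.371 × 10^5 m
   = 237.1 km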